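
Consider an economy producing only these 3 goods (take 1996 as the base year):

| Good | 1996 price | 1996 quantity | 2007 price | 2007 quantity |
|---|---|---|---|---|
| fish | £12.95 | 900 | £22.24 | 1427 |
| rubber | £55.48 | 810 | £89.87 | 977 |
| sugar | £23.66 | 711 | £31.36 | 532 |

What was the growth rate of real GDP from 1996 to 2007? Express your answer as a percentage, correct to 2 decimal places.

16.15%

Real GDP 1996 = Nominal GDP 1996 = 12.95·900 + 55.48·810 + 23.66·711 = 73416.06.
Real GDP 2007 (at 1996 prices) = 12.95·1427 + 55.48·977 + 23.66·532 = 85270.73.
Real growth = 85270.73/73416.06 − 1 = 0.1615.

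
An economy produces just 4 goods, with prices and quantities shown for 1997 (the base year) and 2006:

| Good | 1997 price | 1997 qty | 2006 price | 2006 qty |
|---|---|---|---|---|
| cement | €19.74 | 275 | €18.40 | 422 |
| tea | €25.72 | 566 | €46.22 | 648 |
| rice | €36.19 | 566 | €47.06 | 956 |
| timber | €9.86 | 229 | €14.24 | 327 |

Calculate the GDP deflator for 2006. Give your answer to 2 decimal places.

Nominal GDP 2006 = 18.40·422 + 46.22·648 + 47.06·956 + 14.24·327 = 87361.20.
Real GDP 2006 (at 1997 prices) = 19.74·422 + 25.72·648 + 36.19·956 + 9.86·327 = 62818.70.
Deflator = Nominal/Real × 100 = 87361.20/62818.70 × 100 = 139.069.

139.07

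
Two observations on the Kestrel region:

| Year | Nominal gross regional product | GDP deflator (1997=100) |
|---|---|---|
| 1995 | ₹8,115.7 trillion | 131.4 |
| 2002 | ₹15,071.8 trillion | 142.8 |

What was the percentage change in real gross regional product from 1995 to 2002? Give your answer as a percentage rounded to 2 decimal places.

Real gross regional product 1995 = 8115.7 / 1.314 = 6176.33.
Real gross regional product 2002 = 15071.8 / 1.428 = 10554.48.
Real growth = 10554.48 / 6176.33 − 1 = 0.7089.

70.89%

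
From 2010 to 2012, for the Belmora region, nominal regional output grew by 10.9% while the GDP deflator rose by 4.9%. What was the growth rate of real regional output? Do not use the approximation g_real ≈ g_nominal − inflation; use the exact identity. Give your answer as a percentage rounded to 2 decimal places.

5.72%

(1 + g_nom) = (1 + g_real)(1 + π), so g_real = 1.1090 / 1.0490 − 1 = 0.05720.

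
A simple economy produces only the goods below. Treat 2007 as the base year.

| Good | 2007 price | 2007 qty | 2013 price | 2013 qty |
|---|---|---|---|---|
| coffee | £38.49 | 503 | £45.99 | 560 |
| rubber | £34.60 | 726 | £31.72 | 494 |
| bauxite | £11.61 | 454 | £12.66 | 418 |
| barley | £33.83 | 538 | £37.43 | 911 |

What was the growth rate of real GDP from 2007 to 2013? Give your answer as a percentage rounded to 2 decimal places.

Real GDP 2007 = Nominal GDP 2007 = 38.49·503 + 34.60·726 + 11.61·454 + 33.83·538 = 67951.55.
Real GDP 2013 (at 2007 prices) = 38.49·560 + 34.60·494 + 11.61·418 + 33.83·911 = 74318.91.
Real growth = 74318.91/67951.55 − 1 = 0.0937.

9.37%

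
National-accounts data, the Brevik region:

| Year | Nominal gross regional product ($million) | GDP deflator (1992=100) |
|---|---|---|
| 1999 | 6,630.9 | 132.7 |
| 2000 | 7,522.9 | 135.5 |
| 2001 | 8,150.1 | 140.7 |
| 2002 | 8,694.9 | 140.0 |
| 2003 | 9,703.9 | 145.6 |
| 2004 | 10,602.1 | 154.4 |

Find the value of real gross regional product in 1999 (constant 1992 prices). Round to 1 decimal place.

$4,996.9 million

Real gross regional product 1999 = 6630.9 / 1.327 = 4996.91.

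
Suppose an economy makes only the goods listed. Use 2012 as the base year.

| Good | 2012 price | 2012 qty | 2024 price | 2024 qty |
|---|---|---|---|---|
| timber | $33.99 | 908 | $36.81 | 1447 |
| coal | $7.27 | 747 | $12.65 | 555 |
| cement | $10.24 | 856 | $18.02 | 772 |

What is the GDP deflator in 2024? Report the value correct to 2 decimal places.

Nominal GDP 2024 = 36.81·1447 + 12.65·555 + 18.02·772 = 74196.26.
Real GDP 2024 (at 2012 prices) = 33.99·1447 + 7.27·555 + 10.24·772 = 61123.66.
Deflator = Nominal/Real × 100 = 74196.26/61123.66 × 100 = 121.387.

121.39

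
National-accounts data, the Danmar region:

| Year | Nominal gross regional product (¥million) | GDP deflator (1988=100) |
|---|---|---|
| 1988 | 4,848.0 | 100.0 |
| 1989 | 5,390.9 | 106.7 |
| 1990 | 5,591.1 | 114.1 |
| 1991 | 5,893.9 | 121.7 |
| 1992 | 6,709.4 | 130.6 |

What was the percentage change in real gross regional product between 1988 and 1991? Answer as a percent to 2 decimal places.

-0.10%

Real gross regional product 1988 = 4848.0/1.000 = 4848.00.
Real gross regional product 1991 = 5893.9/1.217 = 4842.97.
Change = 4842.97/4848.00 − 1 = -0.0010.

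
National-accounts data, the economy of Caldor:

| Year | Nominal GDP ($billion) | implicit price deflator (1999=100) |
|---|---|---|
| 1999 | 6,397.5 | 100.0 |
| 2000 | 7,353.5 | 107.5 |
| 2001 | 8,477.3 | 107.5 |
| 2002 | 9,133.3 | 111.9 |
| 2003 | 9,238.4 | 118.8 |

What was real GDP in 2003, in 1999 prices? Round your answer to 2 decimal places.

$7,776.43 billion

Real GDP 2003 = 9238.4 / 1.188 = 7776.43.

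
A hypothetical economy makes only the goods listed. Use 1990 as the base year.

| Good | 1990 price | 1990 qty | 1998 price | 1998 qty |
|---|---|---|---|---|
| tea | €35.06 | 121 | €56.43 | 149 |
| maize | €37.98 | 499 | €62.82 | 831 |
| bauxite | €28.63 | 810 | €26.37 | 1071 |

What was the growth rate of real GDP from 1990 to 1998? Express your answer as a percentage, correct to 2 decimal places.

Real GDP 1990 = Nominal GDP 1990 = 35.06·121 + 37.98·499 + 28.63·810 = 46384.58.
Real GDP 1998 (at 1990 prices) = 35.06·149 + 37.98·831 + 28.63·1071 = 67448.05.
Real growth = 67448.05/46384.58 − 1 = 0.4541.

45.41%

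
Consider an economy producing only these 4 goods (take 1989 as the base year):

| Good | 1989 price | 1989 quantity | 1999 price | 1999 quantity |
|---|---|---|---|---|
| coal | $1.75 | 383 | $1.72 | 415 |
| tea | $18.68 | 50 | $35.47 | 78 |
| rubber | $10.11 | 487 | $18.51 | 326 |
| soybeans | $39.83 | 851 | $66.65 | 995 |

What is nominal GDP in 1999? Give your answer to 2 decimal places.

$75831.47

Nominal GDP 1999 = Σ (p_1999 × q_1999) = 1.72·415 + 35.47·78 + 18.51·326 + 66.65·995 = 75831.47.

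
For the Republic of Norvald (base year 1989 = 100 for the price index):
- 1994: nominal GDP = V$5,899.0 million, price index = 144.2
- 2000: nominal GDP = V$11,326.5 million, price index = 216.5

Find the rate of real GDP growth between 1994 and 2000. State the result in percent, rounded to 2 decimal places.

27.89%

Deflate each year: 1994 → 5899.0/1.442 = 4090.85; 2000 → 11326.5/2.165 = 5231.64.
So real GDP changed by 5231.64/4090.85 − 1 = 0.2789, i.e. 27.89%.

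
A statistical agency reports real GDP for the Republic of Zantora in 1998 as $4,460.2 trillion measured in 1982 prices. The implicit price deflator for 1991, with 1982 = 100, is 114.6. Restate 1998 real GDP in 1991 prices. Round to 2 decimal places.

Real GDP in 1991 prices = Real GDP in 1982 prices × (P_1991/P_1982) = 4460.2 × 1.146 = 5111.39.

$5,111.39 trillion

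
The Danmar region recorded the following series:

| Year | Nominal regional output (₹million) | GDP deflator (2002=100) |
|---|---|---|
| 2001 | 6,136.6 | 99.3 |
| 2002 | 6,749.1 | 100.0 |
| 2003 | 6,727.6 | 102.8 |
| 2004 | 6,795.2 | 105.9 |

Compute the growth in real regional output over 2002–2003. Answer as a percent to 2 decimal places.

Real regional output 2002 = 6749.1/1.000 = 6749.10.
Real regional output 2003 = 6727.6/1.028 = 6544.36.
Change = 6544.36/6749.10 − 1 = -0.0303.

-3.03%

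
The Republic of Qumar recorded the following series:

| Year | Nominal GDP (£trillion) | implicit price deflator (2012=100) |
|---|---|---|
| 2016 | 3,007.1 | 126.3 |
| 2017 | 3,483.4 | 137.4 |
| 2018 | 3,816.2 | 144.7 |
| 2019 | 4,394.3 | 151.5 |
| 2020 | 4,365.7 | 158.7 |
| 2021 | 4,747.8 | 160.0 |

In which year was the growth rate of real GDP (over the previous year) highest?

2019

2017: real = 3483.4/1.374 = 2535.23; growth vs 2016 (2380.92) = 6.48%.
2018: real = 3816.2/1.447 = 2637.32; growth vs 2017 (2535.23) = 4.03%.
2019: real = 4394.3/1.515 = 2900.53; growth vs 2018 (2637.32) = 9.98%.
2020: real = 4365.7/1.587 = 2750.91; growth vs 2019 (2900.53) = -5.16%.
2021: real = 4747.8/1.600 = 2967.38; growth vs 2020 (2750.91) = 7.87%.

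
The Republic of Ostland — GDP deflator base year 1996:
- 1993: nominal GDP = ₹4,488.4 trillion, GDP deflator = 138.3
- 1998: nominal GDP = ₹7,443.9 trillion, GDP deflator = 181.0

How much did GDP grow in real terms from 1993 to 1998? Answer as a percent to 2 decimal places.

26.72%

Deflate each year: 1993 → 4488.4/1.383 = 3245.41; 1998 → 7443.9/1.810 = 4112.65.
So real GDP changed by 4112.65/3245.41 − 1 = 0.2672, i.e. 26.72%.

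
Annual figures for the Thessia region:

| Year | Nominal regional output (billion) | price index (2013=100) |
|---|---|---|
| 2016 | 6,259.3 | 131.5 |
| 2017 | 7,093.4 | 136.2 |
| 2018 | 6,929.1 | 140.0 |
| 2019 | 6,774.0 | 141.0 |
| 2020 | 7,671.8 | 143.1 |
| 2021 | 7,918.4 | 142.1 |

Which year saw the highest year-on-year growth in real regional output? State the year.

2017: real = 7093.4/1.362 = 5208.08; growth vs 2016 (4759.92) = 9.42%.
2018: real = 6929.1/1.400 = 4949.36; growth vs 2017 (5208.08) = -4.97%.
2019: real = 6774.0/1.410 = 4804.26; growth vs 2018 (4949.36) = -2.93%.
2020: real = 7671.8/1.431 = 5361.15; growth vs 2019 (4804.26) = 11.59%.
2021: real = 7918.4/1.421 = 5572.41; growth vs 2020 (5361.15) = 3.94%.

2020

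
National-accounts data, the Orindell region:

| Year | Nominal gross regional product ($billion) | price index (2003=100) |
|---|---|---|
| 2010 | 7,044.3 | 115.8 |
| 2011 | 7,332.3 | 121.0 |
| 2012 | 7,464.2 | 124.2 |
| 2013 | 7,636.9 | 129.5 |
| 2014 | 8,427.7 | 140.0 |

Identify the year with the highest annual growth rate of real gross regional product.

2011: real = 7332.3/1.210 = 6059.75; growth vs 2010 (6083.16) = -0.38%.
2012: real = 7464.2/1.242 = 6009.82; growth vs 2011 (6059.75) = -0.82%.
2013: real = 7636.9/1.295 = 5897.22; growth vs 2012 (6009.82) = -1.87%.
2014: real = 8427.7/1.400 = 6019.79; growth vs 2013 (5897.22) = 2.08%.

2014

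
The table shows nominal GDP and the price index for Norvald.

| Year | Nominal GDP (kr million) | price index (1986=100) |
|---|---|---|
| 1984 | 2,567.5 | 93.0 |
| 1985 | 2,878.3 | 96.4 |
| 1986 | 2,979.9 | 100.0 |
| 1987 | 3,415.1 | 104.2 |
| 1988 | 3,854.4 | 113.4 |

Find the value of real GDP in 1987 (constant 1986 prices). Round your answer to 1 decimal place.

Real GDP 1987 = 3415.1 / 1.042 = 3277.45.

kr 3,277.4 million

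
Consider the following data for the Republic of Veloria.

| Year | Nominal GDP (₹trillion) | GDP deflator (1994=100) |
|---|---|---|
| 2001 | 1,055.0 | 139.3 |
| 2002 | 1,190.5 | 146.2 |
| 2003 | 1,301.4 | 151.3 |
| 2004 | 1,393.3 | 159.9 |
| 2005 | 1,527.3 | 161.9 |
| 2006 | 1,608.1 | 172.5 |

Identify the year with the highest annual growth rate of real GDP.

2005

2002: real = 1190.5/1.462 = 814.30; growth vs 2001 (757.36) = 7.52%.
2003: real = 1301.4/1.513 = 860.15; growth vs 2002 (814.30) = 5.63%.
2004: real = 1393.3/1.599 = 871.36; growth vs 2003 (860.15) = 1.30%.
2005: real = 1527.3/1.619 = 943.36; growth vs 2004 (871.36) = 8.26%.
2006: real = 1608.1/1.725 = 932.23; growth vs 2005 (943.36) = -1.18%.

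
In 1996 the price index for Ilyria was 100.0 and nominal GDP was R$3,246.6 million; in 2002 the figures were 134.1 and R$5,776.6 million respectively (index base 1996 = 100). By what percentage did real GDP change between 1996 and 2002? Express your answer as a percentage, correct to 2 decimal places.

32.68%

Deflate each year: 1996 → 3246.6/1.000 = 3246.60; 2002 → 5776.6/1.341 = 4307.68.
So real GDP changed by 4307.68/3246.60 − 1 = 0.3268, i.e. 32.68%.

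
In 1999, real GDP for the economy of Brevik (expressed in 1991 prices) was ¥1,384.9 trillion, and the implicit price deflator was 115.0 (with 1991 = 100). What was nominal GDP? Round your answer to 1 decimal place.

Nominal GDP = Real × (implicit price deflator/100) = 1384.9 × 1.150 = 1592.64.

¥1,592.6 trillion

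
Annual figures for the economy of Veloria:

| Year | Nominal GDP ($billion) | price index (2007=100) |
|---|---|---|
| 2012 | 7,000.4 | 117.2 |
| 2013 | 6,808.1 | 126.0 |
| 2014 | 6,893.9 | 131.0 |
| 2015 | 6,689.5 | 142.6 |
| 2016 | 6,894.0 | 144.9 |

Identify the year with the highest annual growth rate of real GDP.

2013: real = 6808.1/1.260 = 5403.25; growth vs 2012 (5973.04) = -9.54%.
2014: real = 6893.9/1.310 = 5262.52; growth vs 2013 (5403.25) = -2.60%.
2015: real = 6689.5/1.426 = 4691.09; growth vs 2014 (5262.52) = -10.86%.
2016: real = 6894.0/1.449 = 4757.76; growth vs 2015 (4691.09) = 1.42%.

2016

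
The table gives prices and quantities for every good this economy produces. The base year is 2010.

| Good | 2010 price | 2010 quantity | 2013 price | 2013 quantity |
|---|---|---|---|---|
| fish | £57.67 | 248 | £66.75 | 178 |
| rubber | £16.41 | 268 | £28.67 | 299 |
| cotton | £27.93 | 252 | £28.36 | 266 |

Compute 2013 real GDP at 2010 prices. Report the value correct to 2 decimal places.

Real GDP 2013 = Σ (p_2010 × q_2013) = 57.67·178 + 16.41·299 + 27.93·266 = 22601.23.

£22601.23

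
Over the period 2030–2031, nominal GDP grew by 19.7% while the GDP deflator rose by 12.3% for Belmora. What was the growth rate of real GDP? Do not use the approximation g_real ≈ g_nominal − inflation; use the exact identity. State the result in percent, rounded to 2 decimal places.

(1 + g_nom) = (1 + g_real)(1 + π), so g_real = 1.1970 / 1.1230 − 1 = 0.06589.

6.59%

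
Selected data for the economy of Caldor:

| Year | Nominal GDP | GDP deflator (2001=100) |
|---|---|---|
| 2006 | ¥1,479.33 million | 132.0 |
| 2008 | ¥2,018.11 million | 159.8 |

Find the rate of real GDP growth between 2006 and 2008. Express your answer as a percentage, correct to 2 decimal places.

12.69%

Deflate each year: 2006 → 1479.33/1.320 = 1120.70; 2008 → 2018.11/1.598 = 1262.90.
So real GDP changed by 1262.90/1120.70 − 1 = 0.1269, i.e. 12.69%.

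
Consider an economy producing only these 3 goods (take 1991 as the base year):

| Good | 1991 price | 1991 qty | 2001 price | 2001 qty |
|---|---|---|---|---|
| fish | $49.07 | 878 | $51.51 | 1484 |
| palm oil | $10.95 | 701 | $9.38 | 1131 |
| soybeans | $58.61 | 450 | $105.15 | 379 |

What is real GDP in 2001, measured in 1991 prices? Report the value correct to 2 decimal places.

$107417.52

Real GDP 2001 = Σ (p_1991 × q_2001) = 49.07·1484 + 10.95·1131 + 58.61·379 = 107417.52.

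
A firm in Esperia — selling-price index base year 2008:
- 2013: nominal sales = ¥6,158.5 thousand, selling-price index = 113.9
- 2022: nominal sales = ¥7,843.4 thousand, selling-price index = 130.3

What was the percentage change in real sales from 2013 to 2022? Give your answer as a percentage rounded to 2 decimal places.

11.33%

Deflate each year: 2013 → 6158.5/1.139 = 5406.94; 2022 → 7843.4/1.303 = 6019.49.
So real sales changed by 6019.49/5406.94 − 1 = 0.1133, i.e. 11.33%.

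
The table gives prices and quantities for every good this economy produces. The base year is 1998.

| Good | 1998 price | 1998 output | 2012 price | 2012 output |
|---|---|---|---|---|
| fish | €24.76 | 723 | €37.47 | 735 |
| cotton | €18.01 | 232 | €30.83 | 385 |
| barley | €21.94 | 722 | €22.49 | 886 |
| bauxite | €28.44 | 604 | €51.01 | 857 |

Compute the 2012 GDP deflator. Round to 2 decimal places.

149.47

Nominal GDP 2012 = 37.47·735 + 30.83·385 + 22.49·886 + 51.01·857 = 103051.71.
Real GDP 2012 (at 1998 prices) = 24.76·735 + 18.01·385 + 21.94·886 + 28.44·857 = 68944.37.
Deflator = Nominal/Real × 100 = 103051.71/68944.37 × 100 = 149.471.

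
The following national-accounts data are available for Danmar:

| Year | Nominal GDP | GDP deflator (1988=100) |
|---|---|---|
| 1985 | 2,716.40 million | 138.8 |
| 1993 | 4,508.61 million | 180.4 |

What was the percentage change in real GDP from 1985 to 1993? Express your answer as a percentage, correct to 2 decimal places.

Deflate each year: 1985 → 2716.40/1.388 = 1957.06; 1993 → 4508.61/1.804 = 2499.23.
So real GDP changed by 2499.23/1957.06 − 1 = 0.2770, i.e. 27.70%.

27.70%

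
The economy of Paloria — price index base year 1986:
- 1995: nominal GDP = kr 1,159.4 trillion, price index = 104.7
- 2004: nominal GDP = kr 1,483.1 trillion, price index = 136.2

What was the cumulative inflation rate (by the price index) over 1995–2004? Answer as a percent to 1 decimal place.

Price-level change = 136.2 / 104.7 − 1 = 0.3009.

30.1%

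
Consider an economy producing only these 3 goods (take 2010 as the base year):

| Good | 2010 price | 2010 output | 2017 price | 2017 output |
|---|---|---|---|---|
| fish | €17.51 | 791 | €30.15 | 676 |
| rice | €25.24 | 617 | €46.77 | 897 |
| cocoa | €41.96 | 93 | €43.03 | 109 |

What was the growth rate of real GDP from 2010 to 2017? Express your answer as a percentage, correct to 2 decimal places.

Real GDP 2010 = Nominal GDP 2010 = 17.51·791 + 25.24·617 + 41.96·93 = 33325.77.
Real GDP 2017 (at 2010 prices) = 17.51·676 + 25.24·897 + 41.96·109 = 39050.68.
Real growth = 39050.68/33325.77 − 1 = 0.1718.

17.18%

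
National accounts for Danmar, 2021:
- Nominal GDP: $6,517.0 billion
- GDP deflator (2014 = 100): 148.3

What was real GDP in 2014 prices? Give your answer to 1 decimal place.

$4,394.5 billion

Real GDP = Nominal / (GDP deflator/100) = 6517.0 / 1.483 = 4394.47.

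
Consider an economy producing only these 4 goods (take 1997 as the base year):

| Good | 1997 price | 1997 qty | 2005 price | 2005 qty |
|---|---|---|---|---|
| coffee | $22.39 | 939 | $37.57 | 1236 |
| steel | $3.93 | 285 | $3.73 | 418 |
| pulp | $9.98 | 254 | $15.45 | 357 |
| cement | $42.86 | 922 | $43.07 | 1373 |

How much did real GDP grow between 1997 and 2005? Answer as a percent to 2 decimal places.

42.88%

Real GDP 1997 = Nominal GDP 1997 = 22.39·939 + 3.93·285 + 9.98·254 + 42.86·922 = 64196.10.
Real GDP 2005 (at 1997 prices) = 22.39·1236 + 3.93·418 + 9.98·357 + 42.86·1373 = 91726.42.
Real growth = 91726.42/64196.10 − 1 = 0.4288.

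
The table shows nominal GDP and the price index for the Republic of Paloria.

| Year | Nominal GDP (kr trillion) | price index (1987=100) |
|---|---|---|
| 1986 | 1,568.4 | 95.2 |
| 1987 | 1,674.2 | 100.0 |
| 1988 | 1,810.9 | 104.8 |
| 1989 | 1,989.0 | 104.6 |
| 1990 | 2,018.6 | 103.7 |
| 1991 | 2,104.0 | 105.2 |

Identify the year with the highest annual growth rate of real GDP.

1987: real = 1674.2/1.000 = 1674.20; growth vs 1986 (1647.48) = 1.62%.
1988: real = 1810.9/1.048 = 1727.96; growth vs 1987 (1674.20) = 3.21%.
1989: real = 1989.0/1.046 = 1901.53; growth vs 1988 (1727.96) = 10.04%.
1990: real = 2018.6/1.037 = 1946.58; growth vs 1989 (1901.53) = 2.37%.
1991: real = 2104.0/1.052 = 2000.00; growth vs 1990 (1946.58) = 2.74%.

1989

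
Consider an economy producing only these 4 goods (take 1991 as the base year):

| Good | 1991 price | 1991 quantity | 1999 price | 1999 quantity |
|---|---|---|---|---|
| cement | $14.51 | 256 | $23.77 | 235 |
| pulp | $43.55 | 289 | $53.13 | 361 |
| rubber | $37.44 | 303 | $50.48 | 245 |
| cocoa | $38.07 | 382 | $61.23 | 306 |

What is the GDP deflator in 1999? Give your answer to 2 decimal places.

Nominal GDP 1999 = 23.77·235 + 53.13·361 + 50.48·245 + 61.23·306 = 55869.86.
Real GDP 1999 (at 1991 prices) = 14.51·235 + 43.55·361 + 37.44·245 + 38.07·306 = 39953.62.
Deflator = Nominal/Real × 100 = 55869.86/39953.62 × 100 = 139.837.

139.84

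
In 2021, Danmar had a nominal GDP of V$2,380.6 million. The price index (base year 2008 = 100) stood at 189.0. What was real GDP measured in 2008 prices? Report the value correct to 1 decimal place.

Real GDP = Nominal / (price index/100) = 2380.6 / 1.890 = 1259.58.

V$1,259.6 million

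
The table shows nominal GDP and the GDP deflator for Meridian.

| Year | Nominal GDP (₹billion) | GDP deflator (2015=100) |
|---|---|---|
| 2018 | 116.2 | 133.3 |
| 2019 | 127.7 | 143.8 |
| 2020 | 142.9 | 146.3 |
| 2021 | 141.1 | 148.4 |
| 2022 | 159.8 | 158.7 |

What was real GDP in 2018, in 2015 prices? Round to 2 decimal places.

₹87.17 billion

Real GDP 2018 = 116.2 / 1.333 = 87.17.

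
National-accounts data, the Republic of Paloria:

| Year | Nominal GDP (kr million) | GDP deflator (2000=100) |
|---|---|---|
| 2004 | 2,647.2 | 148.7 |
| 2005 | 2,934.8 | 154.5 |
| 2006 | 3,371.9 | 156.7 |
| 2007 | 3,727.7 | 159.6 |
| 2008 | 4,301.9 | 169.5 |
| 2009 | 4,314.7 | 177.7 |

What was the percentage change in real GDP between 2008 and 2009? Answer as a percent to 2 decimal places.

Real GDP 2008 = 4301.9/1.695 = 2537.99.
Real GDP 2009 = 4314.7/1.777 = 2428.08.
Change = 2428.08/2537.99 − 1 = -0.0433.

-4.33%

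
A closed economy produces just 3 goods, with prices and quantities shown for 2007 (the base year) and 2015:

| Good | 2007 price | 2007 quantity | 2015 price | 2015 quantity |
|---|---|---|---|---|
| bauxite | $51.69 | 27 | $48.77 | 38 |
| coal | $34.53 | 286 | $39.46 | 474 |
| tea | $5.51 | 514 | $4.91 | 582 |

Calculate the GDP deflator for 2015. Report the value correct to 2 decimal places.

Nominal GDP 2015 = 48.77·38 + 39.46·474 + 4.91·582 = 23414.92.
Real GDP 2015 (at 2007 prices) = 51.69·38 + 34.53·474 + 5.51·582 = 21538.26.
Deflator = Nominal/Real × 100 = 23414.92/21538.26 × 100 = 108.713.

108.71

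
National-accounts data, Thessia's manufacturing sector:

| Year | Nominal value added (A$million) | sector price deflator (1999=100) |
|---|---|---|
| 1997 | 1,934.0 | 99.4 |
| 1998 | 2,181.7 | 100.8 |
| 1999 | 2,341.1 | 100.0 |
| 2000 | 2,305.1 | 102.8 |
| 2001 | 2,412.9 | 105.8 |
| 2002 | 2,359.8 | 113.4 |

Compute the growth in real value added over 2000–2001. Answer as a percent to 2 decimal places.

1.71%

Real value added 2000 = 2305.1/1.028 = 2242.32.
Real value added 2001 = 2412.9/1.058 = 2280.62.
Change = 2280.62/2242.32 − 1 = 0.0171.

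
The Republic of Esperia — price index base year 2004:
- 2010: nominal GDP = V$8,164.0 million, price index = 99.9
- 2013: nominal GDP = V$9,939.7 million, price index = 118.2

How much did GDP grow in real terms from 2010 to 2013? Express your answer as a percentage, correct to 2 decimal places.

2.90%

Real GDP 2010 = 8164.0 / 0.999 = 8172.17.
Real GDP 2013 = 9939.7 / 1.182 = 8409.22.
Real growth = 8409.22 / 8172.17 − 1 = 0.0290.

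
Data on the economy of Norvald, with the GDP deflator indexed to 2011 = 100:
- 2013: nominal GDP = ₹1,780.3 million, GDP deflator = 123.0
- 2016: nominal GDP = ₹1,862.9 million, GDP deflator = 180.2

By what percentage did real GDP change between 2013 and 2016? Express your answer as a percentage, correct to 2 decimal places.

Real GDP 2013 = 1780.3 / 1.230 = 1447.40.
Real GDP 2016 = 1862.9 / 1.802 = 1033.80.
Real growth = 1033.80 / 1447.40 − 1 = -0.2858.

-28.58%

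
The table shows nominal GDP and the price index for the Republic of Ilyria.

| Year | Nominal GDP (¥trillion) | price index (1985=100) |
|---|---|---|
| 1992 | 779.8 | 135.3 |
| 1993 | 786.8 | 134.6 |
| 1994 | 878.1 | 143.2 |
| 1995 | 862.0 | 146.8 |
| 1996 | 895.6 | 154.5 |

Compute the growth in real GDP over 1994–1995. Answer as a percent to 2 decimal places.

-4.24%

Real GDP 1994 = 878.1/1.432 = 613.20.
Real GDP 1995 = 862.0/1.468 = 587.19.
Change = 587.19/613.20 − 1 = -0.0424.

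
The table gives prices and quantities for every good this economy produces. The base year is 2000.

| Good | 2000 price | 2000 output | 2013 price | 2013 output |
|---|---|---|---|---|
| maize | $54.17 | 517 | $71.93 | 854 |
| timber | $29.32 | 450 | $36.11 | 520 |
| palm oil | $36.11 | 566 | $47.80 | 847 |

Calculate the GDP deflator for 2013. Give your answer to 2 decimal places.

131.05

Nominal GDP 2013 = 71.93·854 + 36.11·520 + 47.80·847 = 120692.02.
Real GDP 2013 (at 2000 prices) = 54.17·854 + 29.32·520 + 36.11·847 = 92092.75.
Deflator = Nominal/Real × 100 = 120692.02/92092.75 × 100 = 131.055.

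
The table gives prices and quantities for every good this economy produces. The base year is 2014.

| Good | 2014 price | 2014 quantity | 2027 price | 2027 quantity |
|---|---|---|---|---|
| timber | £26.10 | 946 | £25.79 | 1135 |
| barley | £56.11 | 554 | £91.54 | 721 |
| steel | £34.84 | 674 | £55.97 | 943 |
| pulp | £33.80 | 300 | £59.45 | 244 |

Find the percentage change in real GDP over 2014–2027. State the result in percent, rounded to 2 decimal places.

24.37%

Real GDP 2014 = Nominal GDP 2014 = 26.10·946 + 56.11·554 + 34.84·674 + 33.80·300 = 89397.70.
Real GDP 2027 (at 2014 prices) = 26.10·1135 + 56.11·721 + 34.84·943 + 33.80·244 = 111180.13.
Real growth = 111180.13/89397.70 − 1 = 0.2437.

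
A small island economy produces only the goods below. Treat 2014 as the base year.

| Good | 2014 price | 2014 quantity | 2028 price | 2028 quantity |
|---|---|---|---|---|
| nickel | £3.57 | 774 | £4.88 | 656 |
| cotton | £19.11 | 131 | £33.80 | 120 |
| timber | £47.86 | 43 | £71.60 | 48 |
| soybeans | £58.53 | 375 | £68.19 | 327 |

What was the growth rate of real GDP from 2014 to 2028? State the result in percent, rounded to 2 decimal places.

Real GDP 2014 = Nominal GDP 2014 = 3.57·774 + 19.11·131 + 47.86·43 + 58.53·375 = 29273.32.
Real GDP 2028 (at 2014 prices) = 3.57·656 + 19.11·120 + 47.86·48 + 58.53·327 = 26071.71.
Real growth = 26071.71/29273.32 − 1 = -0.1094.

-10.94%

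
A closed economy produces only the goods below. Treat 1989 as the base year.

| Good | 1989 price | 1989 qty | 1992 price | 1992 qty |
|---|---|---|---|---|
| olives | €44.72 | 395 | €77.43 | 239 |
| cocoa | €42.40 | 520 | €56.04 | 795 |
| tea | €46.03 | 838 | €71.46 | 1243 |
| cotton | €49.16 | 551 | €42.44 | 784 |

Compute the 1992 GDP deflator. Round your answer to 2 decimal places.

132.11

Nominal GDP 1992 = 77.43·239 + 56.04·795 + 71.46·1243 + 42.44·784 = 185155.31.
Real GDP 1992 (at 1989 prices) = 44.72·239 + 42.40·795 + 46.03·1243 + 49.16·784 = 140152.81.
Deflator = Nominal/Real × 100 = 185155.31/140152.81 × 100 = 132.110.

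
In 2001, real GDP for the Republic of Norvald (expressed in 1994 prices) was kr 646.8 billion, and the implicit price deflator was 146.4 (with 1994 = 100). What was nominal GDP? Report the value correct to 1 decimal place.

kr 946.9 billion

Nominal GDP = Real × (implicit price deflator/100) = 646.8 × 1.464 = 946.92.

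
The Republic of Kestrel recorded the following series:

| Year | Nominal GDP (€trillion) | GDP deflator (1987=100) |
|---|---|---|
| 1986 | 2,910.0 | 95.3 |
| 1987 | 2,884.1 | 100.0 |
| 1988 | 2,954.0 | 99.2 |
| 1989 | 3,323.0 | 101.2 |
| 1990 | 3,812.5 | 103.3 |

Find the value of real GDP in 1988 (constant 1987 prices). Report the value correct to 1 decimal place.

€2,977.8 trillion

Real GDP 1988 = 2954.0 / 0.992 = 2977.82.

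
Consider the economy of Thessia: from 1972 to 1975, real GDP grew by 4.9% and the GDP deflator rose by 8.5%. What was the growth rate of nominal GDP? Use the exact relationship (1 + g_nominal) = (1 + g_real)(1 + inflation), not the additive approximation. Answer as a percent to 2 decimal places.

(1 + g_nom) = (1 + g_real)(1 + π) = 1.0490 × 1.0850 = 1.13817.

13.82%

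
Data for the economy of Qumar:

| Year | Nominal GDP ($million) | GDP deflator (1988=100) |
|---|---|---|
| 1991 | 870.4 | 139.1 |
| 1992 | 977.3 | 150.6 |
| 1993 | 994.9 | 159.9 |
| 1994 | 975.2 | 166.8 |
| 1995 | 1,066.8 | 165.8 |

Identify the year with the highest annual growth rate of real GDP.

1992: real = 977.3/1.506 = 648.94; growth vs 1991 (625.74) = 3.71%.
1993: real = 994.9/1.599 = 622.20; growth vs 1992 (648.94) = -4.12%.
1994: real = 975.2/1.668 = 584.65; growth vs 1993 (622.20) = -6.04%.
1995: real = 1066.8/1.658 = 643.43; growth vs 1994 (584.65) = 10.05%.

1995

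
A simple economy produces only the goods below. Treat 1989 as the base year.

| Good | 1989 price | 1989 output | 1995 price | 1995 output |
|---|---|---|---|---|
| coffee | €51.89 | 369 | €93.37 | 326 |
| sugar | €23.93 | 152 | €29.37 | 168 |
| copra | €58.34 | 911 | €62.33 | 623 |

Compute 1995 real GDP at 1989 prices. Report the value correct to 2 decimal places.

Real GDP 1995 = Σ (p_1989 × q_1995) = 51.89·326 + 23.93·168 + 58.34·623 = 57282.20.

€57282.20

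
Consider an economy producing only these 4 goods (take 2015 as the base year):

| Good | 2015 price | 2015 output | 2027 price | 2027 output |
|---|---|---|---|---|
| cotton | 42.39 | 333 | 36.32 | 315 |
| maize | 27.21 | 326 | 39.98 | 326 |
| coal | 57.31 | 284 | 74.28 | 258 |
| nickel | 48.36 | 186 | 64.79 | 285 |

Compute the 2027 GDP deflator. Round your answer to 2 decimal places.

Nominal GDP 2027 = 36.32·315 + 39.98·326 + 74.28·258 + 64.79·285 = 62103.67.
Real GDP 2027 (at 2015 prices) = 42.39·315 + 27.21·326 + 57.31·258 + 48.36·285 = 50791.89.
Deflator = Nominal/Real × 100 = 62103.67/50791.89 × 100 = 122.271.

122.27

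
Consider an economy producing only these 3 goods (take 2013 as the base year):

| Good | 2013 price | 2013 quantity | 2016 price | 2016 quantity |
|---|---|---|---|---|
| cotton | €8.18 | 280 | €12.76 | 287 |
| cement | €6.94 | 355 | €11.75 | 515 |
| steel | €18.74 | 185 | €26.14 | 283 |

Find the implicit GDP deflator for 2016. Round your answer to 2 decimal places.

Nominal GDP 2016 = 12.76·287 + 11.75·515 + 26.14·283 = 17110.99.
Real GDP 2016 (at 2013 prices) = 8.18·287 + 6.94·515 + 18.74·283 = 11225.18.
Deflator = Nominal/Real × 100 = 17110.99/11225.18 × 100 = 152.434.

152.43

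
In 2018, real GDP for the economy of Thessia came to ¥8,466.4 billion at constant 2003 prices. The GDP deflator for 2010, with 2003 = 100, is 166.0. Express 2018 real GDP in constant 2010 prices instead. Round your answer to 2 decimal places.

Real GDP in 2010 prices = Real GDP in 2003 prices × (P_2010/P_2003) = 8466.4 × 1.660 = 14054.22.

¥14,054.22 billion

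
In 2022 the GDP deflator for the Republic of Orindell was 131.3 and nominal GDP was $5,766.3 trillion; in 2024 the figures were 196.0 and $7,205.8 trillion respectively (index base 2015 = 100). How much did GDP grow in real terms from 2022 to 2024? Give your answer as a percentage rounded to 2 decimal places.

Deflate each year: 2022 → 5766.3/1.313 = 4391.70; 2024 → 7205.8/1.960 = 3676.43.
So real GDP changed by 3676.43/4391.70 − 1 = -0.1629, i.e. -16.29%.

-16.29%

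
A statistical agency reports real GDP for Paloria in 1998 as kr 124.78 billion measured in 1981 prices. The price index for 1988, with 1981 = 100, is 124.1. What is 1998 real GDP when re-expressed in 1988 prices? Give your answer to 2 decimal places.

kr 154.85 billion

Real GDP in 1988 prices = Real GDP in 1981 prices × (P_1988/P_1981) = 124.78 × 1.241 = 154.85.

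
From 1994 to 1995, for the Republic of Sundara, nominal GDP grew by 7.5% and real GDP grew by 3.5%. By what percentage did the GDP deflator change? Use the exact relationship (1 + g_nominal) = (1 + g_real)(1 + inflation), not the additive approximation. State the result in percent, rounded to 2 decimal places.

(1 + g_nom) = (1 + g_real)(1 + π), so π = 1.0750 / 1.0350 − 1 = 0.03865.

3.86%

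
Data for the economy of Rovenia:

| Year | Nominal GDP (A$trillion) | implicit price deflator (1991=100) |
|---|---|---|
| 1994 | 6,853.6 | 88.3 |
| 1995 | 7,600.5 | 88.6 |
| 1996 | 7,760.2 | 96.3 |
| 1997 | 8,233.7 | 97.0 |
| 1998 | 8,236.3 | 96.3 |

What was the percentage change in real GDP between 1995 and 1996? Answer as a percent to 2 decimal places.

-6.06%

Real GDP 1995 = 7600.5/0.886 = 8578.44.
Real GDP 1996 = 7760.2/0.963 = 8058.36.
Change = 8058.36/8578.44 − 1 = -0.0606.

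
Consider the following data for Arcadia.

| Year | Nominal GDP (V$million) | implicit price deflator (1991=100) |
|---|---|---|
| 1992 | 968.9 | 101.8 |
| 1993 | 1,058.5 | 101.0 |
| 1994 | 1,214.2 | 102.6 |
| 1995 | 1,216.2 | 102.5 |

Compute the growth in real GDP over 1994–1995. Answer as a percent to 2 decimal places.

Real GDP 1994 = 1214.2/1.026 = 1183.43.
Real GDP 1995 = 1216.2/1.025 = 1186.54.
Change = 1186.54/1183.43 − 1 = 0.0026.

0.26%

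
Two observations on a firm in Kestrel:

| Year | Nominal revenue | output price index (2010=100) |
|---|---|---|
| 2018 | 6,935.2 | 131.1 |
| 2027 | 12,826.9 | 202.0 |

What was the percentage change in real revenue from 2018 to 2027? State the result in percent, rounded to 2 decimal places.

20.04%

Deflate each year: 2018 → 6935.2/1.311 = 5290.01; 2027 → 12826.9/2.020 = 6349.95.
So real revenue changed by 6349.95/5290.01 − 1 = 0.2004, i.e. 20.04%.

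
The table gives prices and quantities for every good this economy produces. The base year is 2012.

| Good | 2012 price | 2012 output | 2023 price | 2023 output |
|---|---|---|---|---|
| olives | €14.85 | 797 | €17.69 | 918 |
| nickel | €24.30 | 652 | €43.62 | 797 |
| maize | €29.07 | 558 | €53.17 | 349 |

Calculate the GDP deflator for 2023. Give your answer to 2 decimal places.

161.23

Nominal GDP 2023 = 17.69·918 + 43.62·797 + 53.17·349 = 69560.89.
Real GDP 2023 (at 2012 prices) = 14.85·918 + 24.30·797 + 29.07·349 = 43144.83.
Deflator = Nominal/Real × 100 = 69560.89/43144.83 × 100 = 161.226.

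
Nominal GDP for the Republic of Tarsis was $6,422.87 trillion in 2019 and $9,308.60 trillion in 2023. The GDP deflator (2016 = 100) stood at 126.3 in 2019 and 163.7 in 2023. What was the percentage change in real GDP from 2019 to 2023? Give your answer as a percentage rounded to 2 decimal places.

Real GDP 2019 = 6422.87 / 1.263 = 5085.41.
Real GDP 2023 = 9308.60 / 1.637 = 5686.38.
Real growth = 5686.38 / 5085.41 − 1 = 0.1182.

11.82%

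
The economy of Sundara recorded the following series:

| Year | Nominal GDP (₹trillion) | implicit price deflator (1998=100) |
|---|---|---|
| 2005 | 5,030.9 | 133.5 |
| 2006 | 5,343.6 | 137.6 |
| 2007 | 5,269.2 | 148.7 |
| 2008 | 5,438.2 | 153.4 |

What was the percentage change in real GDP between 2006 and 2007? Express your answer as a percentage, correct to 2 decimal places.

Real GDP 2006 = 5343.6/1.376 = 3883.43.
Real GDP 2007 = 5269.2/1.487 = 3543.51.
Change = 3543.51/3883.43 − 1 = -0.0875.

-8.75%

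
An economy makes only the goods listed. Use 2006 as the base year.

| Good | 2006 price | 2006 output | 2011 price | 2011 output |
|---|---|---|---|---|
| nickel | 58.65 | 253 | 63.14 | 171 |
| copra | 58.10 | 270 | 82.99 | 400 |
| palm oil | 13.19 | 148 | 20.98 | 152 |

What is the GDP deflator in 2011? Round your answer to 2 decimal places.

Nominal GDP 2011 = 63.14·171 + 82.99·400 + 20.98·152 = 47181.90.
Real GDP 2011 (at 2006 prices) = 58.65·171 + 58.10·400 + 13.19·152 = 35274.03.
Deflator = Nominal/Real × 100 = 47181.90/35274.03 × 100 = 133.758.

133.76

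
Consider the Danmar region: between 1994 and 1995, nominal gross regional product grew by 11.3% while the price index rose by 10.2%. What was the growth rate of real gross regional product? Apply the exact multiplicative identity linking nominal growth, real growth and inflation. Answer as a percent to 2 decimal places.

1.00%

(1 + g_nom) = (1 + g_real)(1 + π), so g_real = 1.1130 / 1.1020 − 1 = 0.00998.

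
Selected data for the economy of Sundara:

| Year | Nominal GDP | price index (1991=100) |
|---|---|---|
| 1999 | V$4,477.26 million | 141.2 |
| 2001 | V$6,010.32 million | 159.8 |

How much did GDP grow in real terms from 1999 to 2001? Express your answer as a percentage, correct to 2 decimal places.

18.62%

Real GDP 1999 = 4477.26 / 1.412 = 3170.86.
Real GDP 2001 = 6010.32 / 1.598 = 3761.15.
Real growth = 3761.15 / 3170.86 − 1 = 0.1862.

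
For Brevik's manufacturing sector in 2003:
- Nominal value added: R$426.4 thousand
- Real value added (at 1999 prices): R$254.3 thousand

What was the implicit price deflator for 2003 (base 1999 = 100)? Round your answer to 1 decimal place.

167.7

implicit price deflator = (Nominal / Real) × 100 = 426.4 / 254.3 × 100 = 167.68.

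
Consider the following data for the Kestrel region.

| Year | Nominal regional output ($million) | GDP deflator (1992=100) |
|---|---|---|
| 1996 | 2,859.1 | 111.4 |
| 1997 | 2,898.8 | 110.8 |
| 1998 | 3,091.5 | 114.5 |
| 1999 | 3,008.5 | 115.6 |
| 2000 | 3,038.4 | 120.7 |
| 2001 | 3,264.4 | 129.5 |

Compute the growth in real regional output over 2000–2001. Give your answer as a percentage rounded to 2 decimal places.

0.14%

Real regional output 2000 = 3038.4/1.207 = 2517.32.
Real regional output 2001 = 3264.4/1.295 = 2520.77.
Change = 2520.77/2517.32 − 1 = 0.0014.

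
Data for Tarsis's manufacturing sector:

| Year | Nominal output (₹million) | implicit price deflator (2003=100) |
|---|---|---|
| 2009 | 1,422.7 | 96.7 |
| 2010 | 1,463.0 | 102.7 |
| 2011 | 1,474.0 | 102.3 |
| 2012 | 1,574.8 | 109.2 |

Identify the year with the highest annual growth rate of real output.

2010: real = 1463.0/1.027 = 1424.54; growth vs 2009 (1471.25) = -3.17%.
2011: real = 1474.0/1.023 = 1440.86; growth vs 2010 (1424.54) = 1.15%.
2012: real = 1574.8/1.092 = 1442.12; growth vs 2011 (1440.86) = 0.09%.

2011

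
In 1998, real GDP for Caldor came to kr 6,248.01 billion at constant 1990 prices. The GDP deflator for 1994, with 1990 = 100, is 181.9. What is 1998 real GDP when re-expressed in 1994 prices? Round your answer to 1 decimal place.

kr 11,365.1 billion

Real GDP in 1994 prices = Real GDP in 1990 prices × (P_1994/P_1990) = 6248.01 × 1.819 = 11365.13.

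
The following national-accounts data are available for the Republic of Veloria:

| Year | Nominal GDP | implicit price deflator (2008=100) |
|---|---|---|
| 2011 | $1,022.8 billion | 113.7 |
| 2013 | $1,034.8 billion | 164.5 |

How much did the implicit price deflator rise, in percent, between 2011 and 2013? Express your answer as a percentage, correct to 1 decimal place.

44.7%

Price-level change = 164.5 / 113.7 − 1 = 0.4468.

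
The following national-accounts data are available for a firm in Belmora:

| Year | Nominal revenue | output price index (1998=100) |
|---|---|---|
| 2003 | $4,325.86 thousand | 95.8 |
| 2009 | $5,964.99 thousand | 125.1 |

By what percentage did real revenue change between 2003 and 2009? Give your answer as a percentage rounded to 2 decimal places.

Real revenue 2003 = 4325.86 / 0.958 = 4515.51.
Real revenue 2009 = 5964.99 / 1.251 = 4768.18.
Real growth = 4768.18 / 4515.51 − 1 = 0.0560.

5.60%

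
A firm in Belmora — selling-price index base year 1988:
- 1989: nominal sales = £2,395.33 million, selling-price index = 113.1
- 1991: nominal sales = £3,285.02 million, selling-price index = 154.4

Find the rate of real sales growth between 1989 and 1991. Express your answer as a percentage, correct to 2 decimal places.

0.46%

Real sales 1989 = 2395.33 / 1.131 = 2117.89.
Real sales 1991 = 3285.02 / 1.544 = 2127.60.
Real growth = 2127.60 / 2117.89 − 1 = 0.0046.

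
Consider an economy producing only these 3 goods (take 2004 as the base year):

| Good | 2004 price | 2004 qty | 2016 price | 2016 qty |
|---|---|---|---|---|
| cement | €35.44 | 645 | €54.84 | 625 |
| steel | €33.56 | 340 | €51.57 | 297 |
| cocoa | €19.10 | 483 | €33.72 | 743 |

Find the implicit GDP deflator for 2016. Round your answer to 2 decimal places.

Nominal GDP 2016 = 54.84·625 + 51.57·297 + 33.72·743 = 74645.25.
Real GDP 2016 (at 2004 prices) = 35.44·625 + 33.56·297 + 19.10·743 = 46308.62.
Deflator = Nominal/Real × 100 = 74645.25/46308.62 × 100 = 161.191.

161.19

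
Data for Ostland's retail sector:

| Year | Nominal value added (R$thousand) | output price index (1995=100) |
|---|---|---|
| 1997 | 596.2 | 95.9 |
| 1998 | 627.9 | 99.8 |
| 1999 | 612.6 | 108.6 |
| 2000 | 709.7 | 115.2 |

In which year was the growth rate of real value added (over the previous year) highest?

2000

1998: real = 627.9/0.998 = 629.16; growth vs 1997 (621.69) = 1.20%.
1999: real = 612.6/1.086 = 564.09; growth vs 1998 (629.16) = -10.34%.
2000: real = 709.7/1.152 = 616.06; growth vs 1999 (564.09) = 9.21%.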